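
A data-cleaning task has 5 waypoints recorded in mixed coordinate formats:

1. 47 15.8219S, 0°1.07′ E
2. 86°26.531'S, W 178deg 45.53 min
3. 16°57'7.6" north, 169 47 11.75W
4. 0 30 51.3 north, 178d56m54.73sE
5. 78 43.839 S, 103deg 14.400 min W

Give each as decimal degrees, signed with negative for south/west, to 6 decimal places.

1. -47.263698, 0.017833
2. -86.442183, -178.758833
3. 16.952111, -169.786597
4. 0.514250, 178.948536
5. -78.730650, -103.240000

Point 1:
  φ: 15.8219′ = 0.263698°; total 47.2636983
  S → negative
  Lon: 0 + 1.07/60 = 0.0178333
  E ⇒ keep positive
Point 2:
  φ: 26.531′ = 0.442183°; total 86.4421833
  hemisphere S, so the sign is −
  Longitude: 45.53′ = 0.758833°; total 178.7588333
  W → negative
Point 3:
  Lat: 57′ + 7.6″ = 57.12667′; 16 + 57.12667/60 = 16.9521111
  N ⇒ keep positive
  Lon: 169° + 47/60 + 11.75/3600 = 169 + 0.783333 + 0.003264 = 169.7865972
  W → negative
Point 4:
  Lat: 0° + 30/60 + 51.3/3600 = 0 + 0.500000 + 0.014250 = 0.5142500
  N → positive
  Lon: 56′ + 54.73″ = 56.91217′; 178 + 56.91217/60 = 178.9485361
  E → positive
Point 5:
  Latitude: 78 + 43.839/60 = 78.7306500
  S → negative
  Lon: 14.4′ = 0.240000°; total 103.2400000
  W → negative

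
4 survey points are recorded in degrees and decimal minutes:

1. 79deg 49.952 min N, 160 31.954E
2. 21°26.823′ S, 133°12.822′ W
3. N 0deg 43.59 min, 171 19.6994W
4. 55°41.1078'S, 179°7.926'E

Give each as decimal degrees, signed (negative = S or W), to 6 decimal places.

Point 1:
  Latitude: 49.952′ = 0.832533°; total 79.8325333
  N ⇒ keep positive
  λ: 31.954′ = 0.532567°; total 160.5325667
  E → positive
Point 2:
  Latitude: 21 + 26.823/60 = 21.4470500
  hemisphere S, so the sign is −
  λ: 12.822′ = 0.213700°; total 133.2137000
  W → negative
Point 3:
  Latitude: 0 + 43.59/60 = 0.7265000
  N ⇒ keep positive
  Longitude: 171 + 19.6994/60 = 171.3283233
  W ⇒ negate
Point 4:
  φ: 55 + 41.1078/60 = 55.6851300
  S → negative
  λ: 7.926′ = 0.132100°; total 179.1321000
  E → positive

1. 79.832533, 160.532567
2. -21.447050, -133.213700
3. 0.726500, -171.328323
4. -55.685130, 179.132100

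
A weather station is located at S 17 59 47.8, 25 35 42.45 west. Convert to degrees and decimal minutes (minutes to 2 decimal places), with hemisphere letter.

17° 59.80′ S, 25° 35.71′ W

Latitude: seconds/60 = 0.79667; minutes = 59 + 0.79667 = 59.7967
λ: 35 + 42.45/60 = 35.7075′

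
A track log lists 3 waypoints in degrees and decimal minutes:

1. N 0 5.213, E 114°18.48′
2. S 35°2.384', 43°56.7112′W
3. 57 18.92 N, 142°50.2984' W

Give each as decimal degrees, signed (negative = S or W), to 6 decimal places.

Point 1:
  Lat: 0 + 5.213/60 = 0.0868833
  N ⇒ keep positive
  λ: 114 + 18.48/60 = 114.3080000
  E → positive
Point 2:
  Latitude: 35 + 2.384/60 = 35.0397333
  S ⇒ negate
  λ: 43 + 56.7112/60 = 43.9451867
  W → negative
Point 3:
  φ: 57 + 18.92/60 = 57.3153333
  N → positive
  Longitude: 50.2984′ = 0.838307°; total 142.8383067
  hemisphere W, so the sign is −

1. 0.086883, 114.308000
2. -35.039733, -43.945187
3. 57.315333, -142.838307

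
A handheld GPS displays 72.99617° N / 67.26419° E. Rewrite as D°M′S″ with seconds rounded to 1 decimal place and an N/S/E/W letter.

72°59′46.2″ N, 67°15′51.1″ E

Latitude: 0.996170° → 59.77020′; 0.77020 × 60 = 46.212″
Lon: 0.264190° → 15.85140′; 0.85140 × 60 = 51.084″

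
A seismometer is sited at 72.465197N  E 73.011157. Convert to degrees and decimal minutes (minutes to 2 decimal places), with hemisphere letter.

72° 27.91′ N, 73° 0.67′ E

Latitude: fractional part 0.465197 → 27.9118 minutes
Lon: minutes = (73.011157 − 73) × 60 = 0.6694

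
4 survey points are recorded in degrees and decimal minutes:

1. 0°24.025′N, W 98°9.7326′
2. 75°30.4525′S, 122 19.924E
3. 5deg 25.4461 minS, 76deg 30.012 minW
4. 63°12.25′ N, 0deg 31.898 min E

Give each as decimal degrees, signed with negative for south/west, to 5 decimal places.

1. 0.40042, -98.16221
2. -75.50754, 122.33207
3. -5.42410, -76.50020
4. 63.20417, 0.53163

Point 1:
  Latitude: 24.025′ = 0.400417°; total 0.400417
  N ⇒ keep positive
  Longitude: 9.7326′ = 0.162210°; total 98.162210
  hemisphere W, so the sign is −
Point 2:
  Lat: 30.4525′ = 0.507542°; total 75.507542
  hemisphere S, so the sign is −
  Lon: 19.924′ = 0.332067°; total 122.332067
  E → positive
Point 3:
  Latitude: 25.4461′ = 0.424102°; total 5.424102
  S ⇒ negate
  λ: 30.012′ = 0.500200°; total 76.500200
  W ⇒ negate
Point 4:
  φ: 63 + 12.25/60 = 63.204167
  N ⇒ keep positive
  Lon: 31.898′ = 0.531633°; total 0.531633
  E → positive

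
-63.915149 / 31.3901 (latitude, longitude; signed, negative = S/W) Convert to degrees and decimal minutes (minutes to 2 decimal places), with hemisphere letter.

Latitude is negative → S; |value| = 63.915149
Lat: 63° + 0.915149 × 60 = 63° 54.9089′
Longitude: minutes = (31.390100 − 31) × 60 = 23.4060

63° 54.91′ S, 31° 23.41′ E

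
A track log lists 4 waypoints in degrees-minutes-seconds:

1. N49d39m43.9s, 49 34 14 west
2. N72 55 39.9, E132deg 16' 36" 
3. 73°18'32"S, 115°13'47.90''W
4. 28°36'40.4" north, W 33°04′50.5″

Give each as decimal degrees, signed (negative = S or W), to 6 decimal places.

Point 1:
  φ: 49° + 39/60 + 43.9/3600 = 49 + 0.650000 + 0.012194 = 49.6621944
  N ⇒ keep positive
  Longitude: 49 + 34/60 + 14/3600 = 49.5705556
  W → negative
Point 2:
  Latitude: 72 + 55/60 + 39.9/3600 = 72.9277500
  N → positive
  Longitude: 16′ + 36″ = 16.60000′; 132 + 16.60000/60 = 132.2766667
  E → positive
Point 3:
  Lat: 73° + 18/60 + 32/3600 = 73 + 0.300000 + 0.008889 = 73.3088889
  hemisphere S, so the sign is −
  Longitude: 13′ + 47.9″ = 13.79833′; 115 + 13.79833/60 = 115.2299722
  W → negative
Point 4:
  φ: 36′ + 40.4″ = 36.67333′; 28 + 36.67333/60 = 28.6112222
  N → positive
  Longitude: 33 + 4/60 + 50.5/3600 = 33.0806944
  hemisphere W, so the sign is −

1. 49.662194, -49.570556
2. 72.927750, 132.276667
3. -73.308889, -115.229972
4. 28.611222, -33.080694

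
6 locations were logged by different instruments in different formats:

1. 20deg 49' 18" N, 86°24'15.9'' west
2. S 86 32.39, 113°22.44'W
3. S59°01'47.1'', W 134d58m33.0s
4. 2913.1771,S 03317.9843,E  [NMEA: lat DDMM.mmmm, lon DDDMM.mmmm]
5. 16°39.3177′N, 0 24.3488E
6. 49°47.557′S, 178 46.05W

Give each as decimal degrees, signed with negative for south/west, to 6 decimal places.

1. 20.821667, -86.404417
2. -86.539833, -113.374000
3. -59.029750, -134.975833
4. -29.219618, 33.299738
5. 16.655295, 0.405813
6. -49.792617, -178.767500

Point 1:
  Lat: 49′ + 18″ = 49.30000′; 20 + 49.30000/60 = 20.8216667
  N → positive
  Longitude: 86° + 24/60 + 15.9/3600 = 86 + 0.400000 + 0.004417 = 86.4044167
  hemisphere W, so the sign is −
Point 2:
  φ: 86 + 32.39/60 = 86.5398333
  S → negative
  Longitude: 113 + 22.44/60 = 113.3740000
  W ⇒ negate
Point 3:
  φ: 1′ + 47.1″ = 1.78500′; 59 + 1.78500/60 = 59.0297500
  hemisphere S, so the sign is −
  λ: 134° + 58/60 + 33/3600 = 134 + 0.966667 + 0.009167 = 134.9758333
  hemisphere W, so the sign is −
Point 4:
  φ: degrees = first 2 digits = 29, minutes = 13.1771; 29 + 13.1771/60 = 29.2196183
  S ⇒ negate
  Lon: degrees = first 3 digits = 33, minutes = 17.9843; 33 + 17.9843/60 = 33.2997383
  E ⇒ keep positive
Point 5:
  Lat: 16 + 39.3177/60 = 16.6552950
  N ⇒ keep positive
  Longitude: 0 + 24.3488/60 = 0.4058133
  E ⇒ keep positive
Point 6:
  Latitude: 49 + 47.557/60 = 49.7926167
  hemisphere S, so the sign is −
  Longitude: 178 + 46.05/60 = 178.7675000
  hemisphere W, so the sign is −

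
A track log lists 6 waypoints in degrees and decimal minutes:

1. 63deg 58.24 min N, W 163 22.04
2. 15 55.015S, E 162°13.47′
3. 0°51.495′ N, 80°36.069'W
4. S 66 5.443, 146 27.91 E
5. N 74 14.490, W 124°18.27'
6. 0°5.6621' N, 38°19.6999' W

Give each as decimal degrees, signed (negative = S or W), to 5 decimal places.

Point 1:
  Latitude: 63 + 58.24/60 = 63.970667
  N ⇒ keep positive
  λ: 163 + 22.04/60 = 163.367333
  W ⇒ negate
Point 2:
  Lat: 15 + 55.015/60 = 15.916917
  S → negative
  Lon: 13.47′ = 0.224500°; total 162.224500
  E ⇒ keep positive
Point 3:
  Latitude: 51.495′ = 0.858250°; total 0.858250
  N → positive
  Longitude: 80 + 36.069/60 = 80.601150
  W → negative
Point 4:
  Latitude: 66 + 5.443/60 = 66.090717
  hemisphere S, so the sign is −
  Lon: 146 + 27.91/60 = 146.465167
  E → positive
Point 5:
  φ: 14.49′ = 0.241500°; total 74.241500
  N ⇒ keep positive
  Lon: 18.27′ = 0.304500°; total 124.304500
  W → negative
Point 6:
  Lat: 0 + 5.6621/60 = 0.094368
  N → positive
  λ: 38 + 19.6999/60 = 38.328332
  W ⇒ negate

1. 63.97067, -163.36733
2. -15.91692, 162.22450
3. 0.85825, -80.60115
4. -66.09072, 146.46517
5. 74.24150, -124.30450
6. 0.09437, -38.32833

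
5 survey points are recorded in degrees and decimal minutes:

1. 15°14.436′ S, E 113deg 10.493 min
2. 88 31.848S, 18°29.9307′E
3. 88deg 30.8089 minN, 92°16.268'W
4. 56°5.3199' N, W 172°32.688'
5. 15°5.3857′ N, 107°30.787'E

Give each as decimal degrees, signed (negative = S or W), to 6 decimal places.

Point 1:
  φ: 15 + 14.436/60 = 15.2406000
  hemisphere S, so the sign is −
  λ: 113 + 10.493/60 = 113.1748833
  E → positive
Point 2:
  φ: 31.848′ = 0.530800°; total 88.5308000
  hemisphere S, so the sign is −
  Lon: 18 + 29.9307/60 = 18.4988450
  E → positive
Point 3:
  Latitude: 88 + 30.8089/60 = 88.5134817
  N ⇒ keep positive
  Lon: 92 + 16.268/60 = 92.2711333
  hemisphere W, so the sign is −
Point 4:
  Latitude: 5.3199′ = 0.088665°; total 56.0886650
  N ⇒ keep positive
  λ: 172 + 32.688/60 = 172.5448000
  W → negative
Point 5:
  Lat: 5.3857′ = 0.089762°; total 15.0897617
  N ⇒ keep positive
  Lon: 107 + 30.787/60 = 107.5131167
  E ⇒ keep positive

1. -15.240600, 113.174883
2. -88.530800, 18.498845
3. 88.513482, -92.271133
4. 56.088665, -172.544800
5. 15.089762, 107.513117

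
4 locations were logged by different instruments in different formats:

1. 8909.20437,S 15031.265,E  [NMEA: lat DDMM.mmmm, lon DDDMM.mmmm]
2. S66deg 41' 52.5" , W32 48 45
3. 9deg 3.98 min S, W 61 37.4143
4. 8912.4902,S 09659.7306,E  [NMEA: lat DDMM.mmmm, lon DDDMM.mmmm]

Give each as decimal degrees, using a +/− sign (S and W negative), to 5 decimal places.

Point 1:
  Latitude: degrees = first 2 digits = 89, minutes = 9.20437; 89 + 9.20437/60 = 89.153406
  hemisphere S, so the sign is −
  Lon: split at 3 digits → 150° and 31.265′; 150 + 31.265/60 = 150.521083
  E → positive
Point 2:
  Latitude: 66 + 41/60 + 52.5/3600 = 66.697917
  S → negative
  Longitude: 32° + 48/60 + 45/3600 = 32 + 0.800000 + 0.012500 = 32.812500
  hemisphere W, so the sign is −
Point 3:
  Latitude: 3.98′ = 0.066333°; total 9.066333
  S → negative
  Lon: 61 + 37.4143/60 = 61.623572
  hemisphere W, so the sign is −
Point 4:
  φ: split at 2 digits → 89° and 12.4902′; 89 + 12.4902/60 = 89.208170
  S ⇒ negate
  λ: split at 3 digits → 096° and 59.7306′; 96 + 59.7306/60 = 96.995510
  E ⇒ keep positive

1. -89.15341, 150.52108
2. -66.69792, -32.81250
3. -9.06633, -61.62357
4. -89.20817, 96.99551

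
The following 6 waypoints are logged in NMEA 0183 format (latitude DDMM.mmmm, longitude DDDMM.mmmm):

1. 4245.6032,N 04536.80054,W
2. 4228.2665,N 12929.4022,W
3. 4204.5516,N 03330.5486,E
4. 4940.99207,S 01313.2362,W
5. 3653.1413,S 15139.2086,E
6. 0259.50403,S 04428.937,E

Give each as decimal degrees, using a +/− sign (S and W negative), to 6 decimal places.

1. 42.760053, -45.613342
2. 42.471108, -129.490037
3. 42.075860, 33.509143
4. -49.683201, -13.220603
5. -36.885688, 151.653477
6. -2.991734, 44.482283

Point 1:
  φ: degrees = first 2 digits = 42, minutes = 45.6032; 42 + 45.6032/60 = 42.7600533
  N → positive
  λ: degrees = first 3 digits = 45, minutes = 36.80054; 45 + 36.80054/60 = 45.6133423
  W ⇒ negate
Point 2:
  Latitude: split at 2 digits → 42° and 28.2665′; 42 + 28.2665/60 = 42.4711083
  N → positive
  Lon: split at 3 digits → 129° and 29.4022′; 129 + 29.4022/60 = 129.4900367
  hemisphere W, so the sign is −
Point 3:
  Lat: split at 2 digits → 42° and 4.5516′; 42 + 4.5516/60 = 42.0758600
  N ⇒ keep positive
  λ: degrees = first 3 digits = 33, minutes = 30.5486; 33 + 30.5486/60 = 33.5091433
  E ⇒ keep positive
Point 4:
  Lat: split at 2 digits → 49° and 40.99207′; 49 + 40.99207/60 = 49.6832012
  S → negative
  Longitude: split at 3 digits → 013° and 13.2362′; 13 + 13.2362/60 = 13.2206033
  W → negative
Point 5:
  Lat: degrees = first 2 digits = 36, minutes = 53.1413; 36 + 53.1413/60 = 36.8856883
  hemisphere S, so the sign is −
  Longitude: degrees = first 3 digits = 151, minutes = 39.2086; 151 + 39.2086/60 = 151.6534767
  E → positive
Point 6:
  Latitude: split at 2 digits → 02° and 59.50403′; 2 + 59.50403/60 = 2.9917338
  S ⇒ negate
  Longitude: split at 3 digits → 044° and 28.937′; 44 + 28.937/60 = 44.4822833
  E → positive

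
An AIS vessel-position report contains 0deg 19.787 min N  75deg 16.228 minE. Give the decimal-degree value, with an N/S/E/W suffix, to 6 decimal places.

0.329783° N, 75.270467° E

Latitude: 0 + 19.787/60 = 0.3297833
Longitude: 16.228′ = 0.270467°; total 75.2704667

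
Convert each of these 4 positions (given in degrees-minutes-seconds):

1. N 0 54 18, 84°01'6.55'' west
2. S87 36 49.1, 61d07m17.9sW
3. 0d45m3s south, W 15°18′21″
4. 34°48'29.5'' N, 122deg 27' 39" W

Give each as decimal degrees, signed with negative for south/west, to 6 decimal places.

1. 0.905000, -84.018486
2. -87.613639, -61.121639
3. -0.750833, -15.305833
4. 34.808194, -122.460833

Point 1:
  Lat: 0° + 54/60 + 18/3600 = 0 + 0.900000 + 0.005000 = 0.9050000
  N → positive
  λ: 84 + 1/60 + 6.55/3600 = 84.0184861
  W → negative
Point 2:
  φ: 87° + 36/60 + 49.1/3600 = 87 + 0.600000 + 0.013639 = 87.6136389
  hemisphere S, so the sign is −
  Longitude: 61° + 7/60 + 17.9/3600 = 61 + 0.116667 + 0.004972 = 61.1216389
  hemisphere W, so the sign is −
Point 3:
  φ: 0 + 45/60 + 3/3600 = 0.7508333
  S ⇒ negate
  λ: 15 + 18/60 + 21/3600 = 15.3058333
  W ⇒ negate
Point 4:
  φ: 34 + 48/60 + 29.5/3600 = 34.8081944
  N → positive
  Longitude: 122 + 27/60 + 39/3600 = 122.4608333
  W ⇒ negate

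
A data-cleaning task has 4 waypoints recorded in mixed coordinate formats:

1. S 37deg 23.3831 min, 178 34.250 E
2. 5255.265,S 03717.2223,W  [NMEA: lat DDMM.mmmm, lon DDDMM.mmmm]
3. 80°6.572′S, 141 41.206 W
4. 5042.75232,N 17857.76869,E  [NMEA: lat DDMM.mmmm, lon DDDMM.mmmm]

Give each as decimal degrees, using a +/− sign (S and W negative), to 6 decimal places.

Point 1:
  φ: 23.3831′ = 0.389718°; total 37.3897183
  S → negative
  Lon: 178 + 34.25/60 = 178.5708333
  E → positive
Point 2:
  Latitude: degrees = first 2 digits = 52, minutes = 55.265; 52 + 55.265/60 = 52.9210833
  S → negative
  Longitude: degrees = first 3 digits = 37, minutes = 17.2223; 37 + 17.2223/60 = 37.2870383
  W ⇒ negate
Point 3:
  Latitude: 6.572′ = 0.109533°; total 80.1095333
  S → negative
  Longitude: 141 + 41.206/60 = 141.6867667
  hemisphere W, so the sign is −
Point 4:
  Lat: split at 2 digits → 50° and 42.75232′; 50 + 42.75232/60 = 50.7125387
  N ⇒ keep positive
  λ: degrees = first 3 digits = 178, minutes = 57.76869; 178 + 57.76869/60 = 178.9628115
  E ⇒ keep positive

1. -37.389718, 178.570833
2. -52.921083, -37.287038
3. -80.109533, -141.686767
4. 50.712539, 178.962812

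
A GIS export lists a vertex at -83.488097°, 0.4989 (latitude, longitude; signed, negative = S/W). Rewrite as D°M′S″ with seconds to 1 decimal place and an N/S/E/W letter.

Latitude is negative → S; |value| = 83.488097
Latitude: whole degrees 83; 29.28582′ → 29′ and 17.149″
λ: 0.498900° → 29.93400′; 0.93400 × 60 = 56.040″

83°29′17.1″ S, 0°29′56.0″ E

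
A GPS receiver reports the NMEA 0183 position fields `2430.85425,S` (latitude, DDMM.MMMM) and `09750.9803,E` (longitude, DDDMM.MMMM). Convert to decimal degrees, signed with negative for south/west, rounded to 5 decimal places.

-24.51424, 97.84967

Lat: degrees = first 2 digits = 24, minutes = 30.85425; 24 + 30.85425/60 = 24.514238
S → negative
Longitude: degrees = first 3 digits = 97, minutes = 50.9803; 97 + 50.9803/60 = 97.849672
E ⇒ keep positive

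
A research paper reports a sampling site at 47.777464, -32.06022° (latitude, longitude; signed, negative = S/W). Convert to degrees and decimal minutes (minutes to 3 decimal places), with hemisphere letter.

47° 46.648′ N, 32° 3.613′ W

φ: 47° + 0.777464 × 60 = 47° 46.64784′
Longitude is negative → W; |value| = 32.060220
λ: minutes = (32.060220 − 32) × 60 = 3.61320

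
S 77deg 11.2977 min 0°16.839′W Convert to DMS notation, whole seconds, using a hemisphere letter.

φ: fractional minutes 0.29770 × 60 = 17.86″
Longitude: fractional minutes 0.83900 × 60 = 50.34″

77°11′18″ S, 0°16′50″ W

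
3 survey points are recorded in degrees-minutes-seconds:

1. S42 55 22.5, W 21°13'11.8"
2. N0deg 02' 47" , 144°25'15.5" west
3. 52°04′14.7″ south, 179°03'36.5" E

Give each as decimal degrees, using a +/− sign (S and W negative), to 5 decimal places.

Point 1:
  φ: 42 + 55/60 + 22.5/3600 = 42.922917
  hemisphere S, so the sign is −
  Longitude: 21 + 13/60 + 11.8/3600 = 21.219944
  W ⇒ negate
Point 2:
  φ: 2′ + 47″ = 2.78333′; 0 + 2.78333/60 = 0.046389
  N → positive
  Longitude: 25′ + 15.5″ = 25.25833′; 144 + 25.25833/60 = 144.420972
  W ⇒ negate
Point 3:
  φ: 4′ + 14.7″ = 4.24500′; 52 + 4.24500/60 = 52.070750
  S → negative
  Lon: 179° + 3/60 + 36.5/3600 = 179 + 0.050000 + 0.010139 = 179.060139
  E → positive

1. -42.92292, -21.21994
2. 0.04639, -144.42097
3. -52.07075, 179.06014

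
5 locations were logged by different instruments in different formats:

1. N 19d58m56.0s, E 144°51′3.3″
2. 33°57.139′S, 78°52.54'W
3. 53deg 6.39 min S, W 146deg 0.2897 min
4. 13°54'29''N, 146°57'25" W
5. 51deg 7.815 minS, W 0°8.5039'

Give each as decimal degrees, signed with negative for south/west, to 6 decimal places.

1. 19.982222, 144.850917
2. -33.952317, -78.875667
3. -53.106500, -146.004828
4. 13.908056, -146.956944
5. -51.130250, -0.141732

Point 1:
  Latitude: 19° + 58/60 + 56/3600 = 19 + 0.966667 + 0.015556 = 19.9822222
  N → positive
  Lon: 51′ + 3.3″ = 51.05500′; 144 + 51.05500/60 = 144.8509167
  E ⇒ keep positive
Point 2:
  φ: 57.139′ = 0.952317°; total 33.9523167
  S ⇒ negate
  Longitude: 78 + 52.54/60 = 78.8756667
  hemisphere W, so the sign is −
Point 3:
  Lat: 6.39′ = 0.106500°; total 53.1065000
  S ⇒ negate
  Lon: 146 + 0.2897/60 = 146.0048283
  W ⇒ negate
Point 4:
  Lat: 54′ + 29″ = 54.48333′; 13 + 54.48333/60 = 13.9080556
  N → positive
  Longitude: 146° + 57/60 + 25/3600 = 146 + 0.950000 + 0.006944 = 146.9569444
  hemisphere W, so the sign is −
Point 5:
  Latitude: 7.815′ = 0.130250°; total 51.1302500
  S ⇒ negate
  Longitude: 0 + 8.5039/60 = 0.1417317
  W → negative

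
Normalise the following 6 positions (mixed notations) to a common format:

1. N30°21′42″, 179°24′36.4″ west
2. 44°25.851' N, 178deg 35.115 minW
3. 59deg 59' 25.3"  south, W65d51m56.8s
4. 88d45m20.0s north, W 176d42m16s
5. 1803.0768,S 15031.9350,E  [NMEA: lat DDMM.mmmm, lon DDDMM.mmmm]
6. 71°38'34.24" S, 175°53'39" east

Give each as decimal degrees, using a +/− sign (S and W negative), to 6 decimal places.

Point 1:
  Lat: 30° + 21/60 + 42/3600 = 30 + 0.350000 + 0.011667 = 30.3616667
  N → positive
  Lon: 179 + 24/60 + 36.4/3600 = 179.4101111
  W → negative
Point 2:
  Latitude: 25.851′ = 0.430850°; total 44.4308500
  N → positive
  λ: 178 + 35.115/60 = 178.5852500
  W → negative
Point 3:
  Latitude: 59 + 59/60 + 25.3/3600 = 59.9903611
  S → negative
  λ: 65 + 51/60 + 56.8/3600 = 65.8657778
  W → negative
Point 4:
  Latitude: 88 + 45/60 + 20/3600 = 88.7555556
  N ⇒ keep positive
  λ: 176 + 42/60 + 16/3600 = 176.7044444
  W ⇒ negate
Point 5:
  φ: split at 2 digits → 18° and 3.0768′; 18 + 3.0768/60 = 18.0512800
  S ⇒ negate
  λ: degrees = first 3 digits = 150, minutes = 31.935; 150 + 31.935/60 = 150.5322500
  E → positive
Point 6:
  φ: 71 + 38/60 + 34.24/3600 = 71.6428444
  S → negative
  λ: 175 + 53/60 + 39/3600 = 175.8941667
  E → positive

1. 30.361667, -179.410111
2. 44.430850, -178.585250
3. -59.990361, -65.865778
4. 88.755556, -176.704444
5. -18.051280, 150.532250
6. -71.642844, 175.894167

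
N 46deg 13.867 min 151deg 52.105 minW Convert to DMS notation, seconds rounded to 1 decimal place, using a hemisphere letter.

46°13′52.0″ N, 151°52′6.3″ W

φ: 13.86700′ → 13′ and 0.86700 × 60 = 52.020″
Longitude: 52.10500′ → 52′ and 0.10500 × 60 = 6.300″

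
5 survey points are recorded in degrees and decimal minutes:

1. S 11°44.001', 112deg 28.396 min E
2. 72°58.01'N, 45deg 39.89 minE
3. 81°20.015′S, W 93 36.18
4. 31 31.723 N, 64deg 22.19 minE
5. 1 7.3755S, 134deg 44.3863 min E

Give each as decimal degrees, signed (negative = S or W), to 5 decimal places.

1. -11.73335, 112.47327
2. 72.96683, 45.66483
3. -81.33358, -93.60300
4. 31.52872, 64.36983
5. -1.12293, 134.73977

Point 1:
  φ: 11 + 44.001/60 = 11.733350
  hemisphere S, so the sign is −
  Lon: 28.396′ = 0.473267°; total 112.473267
  E ⇒ keep positive
Point 2:
  Latitude: 72 + 58.01/60 = 72.966833
  N ⇒ keep positive
  Longitude: 39.89′ = 0.664833°; total 45.664833
  E ⇒ keep positive
Point 3:
  φ: 20.015′ = 0.333583°; total 81.333583
  S → negative
  Longitude: 93 + 36.18/60 = 93.603000
  W ⇒ negate
Point 4:
  Latitude: 31.723′ = 0.528717°; total 31.528717
  N ⇒ keep positive
  Lon: 64 + 22.19/60 = 64.369833
  E ⇒ keep positive
Point 5:
  φ: 7.3755′ = 0.122925°; total 1.122925
  S → negative
  Lon: 44.3863′ = 0.739772°; total 134.739772
  E ⇒ keep positive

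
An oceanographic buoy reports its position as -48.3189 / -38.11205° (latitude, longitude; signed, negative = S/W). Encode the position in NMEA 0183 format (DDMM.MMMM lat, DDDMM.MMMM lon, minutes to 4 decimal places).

4819.1340,S / 03806.7230,W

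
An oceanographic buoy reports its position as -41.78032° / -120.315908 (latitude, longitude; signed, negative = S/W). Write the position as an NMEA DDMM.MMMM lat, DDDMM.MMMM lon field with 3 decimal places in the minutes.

4146.819,S / 12018.954,W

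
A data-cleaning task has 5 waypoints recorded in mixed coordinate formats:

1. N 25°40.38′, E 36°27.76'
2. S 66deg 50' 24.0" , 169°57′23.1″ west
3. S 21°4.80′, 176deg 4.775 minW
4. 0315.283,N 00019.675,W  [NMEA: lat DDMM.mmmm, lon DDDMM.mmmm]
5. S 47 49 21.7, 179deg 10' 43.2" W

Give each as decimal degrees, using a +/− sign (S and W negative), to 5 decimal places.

1. 25.67300, 36.46267
2. -66.84000, -169.95642
3. -21.08000, -176.07958
4. 3.25472, -0.32792
5. -47.82269, -179.17867

Point 1:
  Lat: 25 + 40.38/60 = 25.673000
  N → positive
  Longitude: 36 + 27.76/60 = 36.462667
  E → positive
Point 2:
  Lat: 50′ + 24″ = 50.40000′; 66 + 50.40000/60 = 66.840000
  hemisphere S, so the sign is −
  λ: 169° + 57/60 + 23.1/3600 = 169 + 0.950000 + 0.006417 = 169.956417
  W ⇒ negate
Point 3:
  Latitude: 4.8′ = 0.080000°; total 21.080000
  hemisphere S, so the sign is −
  λ: 176 + 4.775/60 = 176.079583
  hemisphere W, so the sign is −
Point 4:
  Latitude: split at 2 digits → 03° and 15.283′; 3 + 15.283/60 = 3.254717
  N → positive
  Lon: split at 3 digits → 000° and 19.675′; 0 + 19.675/60 = 0.327917
  W → negative
Point 5:
  Latitude: 47 + 49/60 + 21.7/3600 = 47.822694
  S → negative
  Lon: 179° + 10/60 + 43.2/3600 = 179 + 0.166667 + 0.012000 = 179.178667
  W → negative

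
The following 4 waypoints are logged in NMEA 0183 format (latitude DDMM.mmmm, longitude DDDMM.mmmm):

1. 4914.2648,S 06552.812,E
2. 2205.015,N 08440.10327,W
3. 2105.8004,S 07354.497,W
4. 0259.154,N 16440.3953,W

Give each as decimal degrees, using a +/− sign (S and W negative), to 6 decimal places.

1. -49.237747, 65.880200
2. 22.083583, -84.668388
3. -21.096673, -73.908283
4. 2.985900, -164.673255

Point 1:
  φ: degrees = first 2 digits = 49, minutes = 14.2648; 49 + 14.2648/60 = 49.2377467
  S → negative
  Longitude: degrees = first 3 digits = 65, minutes = 52.812; 65 + 52.812/60 = 65.8802000
  E ⇒ keep positive
Point 2:
  Latitude: split at 2 digits → 22° and 5.015′; 22 + 5.015/60 = 22.0835833
  N ⇒ keep positive
  Lon: degrees = first 3 digits = 84, minutes = 40.10327; 84 + 40.10327/60 = 84.6683878
  hemisphere W, so the sign is −
Point 3:
  Latitude: degrees = first 2 digits = 21, minutes = 5.8004; 21 + 5.8004/60 = 21.0966733
  hemisphere S, so the sign is −
  Longitude: split at 3 digits → 073° and 54.497′; 73 + 54.497/60 = 73.9082833
  W ⇒ negate
Point 4:
  Latitude: split at 2 digits → 02° and 59.154′; 2 + 59.154/60 = 2.9859000
  N ⇒ keep positive
  Longitude: split at 3 digits → 164° and 40.3953′; 164 + 40.3953/60 = 164.6732550
  hemisphere W, so the sign is −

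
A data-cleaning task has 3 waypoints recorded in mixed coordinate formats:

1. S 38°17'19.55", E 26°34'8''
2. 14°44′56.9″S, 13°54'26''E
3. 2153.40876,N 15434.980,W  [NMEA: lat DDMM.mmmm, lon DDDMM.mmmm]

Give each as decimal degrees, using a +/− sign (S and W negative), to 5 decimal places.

1. -38.28876, 26.56889
2. -14.74914, 13.90722
3. 21.89015, -154.58300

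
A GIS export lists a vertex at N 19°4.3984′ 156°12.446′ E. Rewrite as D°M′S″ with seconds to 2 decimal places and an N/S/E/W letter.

19°04′23.90″ N, 156°12′26.76″ E

φ: fractional minutes 0.39840 × 60 = 23.9040″
λ: 12.44600′ → 12′ and 0.44600 × 60 = 26.7600″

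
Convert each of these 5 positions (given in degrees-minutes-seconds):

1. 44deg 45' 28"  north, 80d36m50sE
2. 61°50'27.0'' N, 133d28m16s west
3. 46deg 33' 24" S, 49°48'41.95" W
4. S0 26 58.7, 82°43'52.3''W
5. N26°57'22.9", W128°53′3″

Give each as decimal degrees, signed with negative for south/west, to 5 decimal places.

1. 44.75778, 80.61389
2. 61.84083, -133.47111
3. -46.55667, -49.81165
4. -0.44964, -82.73119
5. 26.95636, -128.88417

Point 1:
  φ: 44° + 45/60 + 28/3600 = 44 + 0.750000 + 0.007778 = 44.757778
  N ⇒ keep positive
  Longitude: 80 + 36/60 + 50/3600 = 80.613889
  E → positive
Point 2:
  Latitude: 61 + 50/60 + 27/3600 = 61.840833
  N ⇒ keep positive
  λ: 133 + 28/60 + 16/3600 = 133.471111
  W ⇒ negate
Point 3:
  Lat: 33′ + 24″ = 33.40000′; 46 + 33.40000/60 = 46.556667
  hemisphere S, so the sign is −
  Lon: 49° + 48/60 + 41.95/3600 = 49 + 0.800000 + 0.011653 = 49.811653
  hemisphere W, so the sign is −
Point 4:
  Latitude: 26′ + 58.7″ = 26.97833′; 0 + 26.97833/60 = 0.449639
  hemisphere S, so the sign is −
  Lon: 82 + 43/60 + 52.3/3600 = 82.731194
  W ⇒ negate
Point 5:
  φ: 26° + 57/60 + 22.9/3600 = 26 + 0.950000 + 0.006361 = 26.956361
  N → positive
  Lon: 53′ + 3″ = 53.05000′; 128 + 53.05000/60 = 128.884167
  W → negative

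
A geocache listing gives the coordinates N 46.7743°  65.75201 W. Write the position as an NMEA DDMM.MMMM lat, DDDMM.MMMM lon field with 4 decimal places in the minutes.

4646.4580,N / 06545.1206,W

Latitude: 46° + 0.774300 × 60 = 46° 46.458000′
λ: minutes = (65.752010 − 65) × 60 = 45.120600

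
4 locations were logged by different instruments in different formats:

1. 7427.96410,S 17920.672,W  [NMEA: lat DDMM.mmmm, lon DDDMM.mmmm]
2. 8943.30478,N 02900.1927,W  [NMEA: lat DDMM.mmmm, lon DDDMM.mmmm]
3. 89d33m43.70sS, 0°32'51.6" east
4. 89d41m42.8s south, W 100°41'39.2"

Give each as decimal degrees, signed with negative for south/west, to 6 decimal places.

Point 1:
  φ: degrees = first 2 digits = 74, minutes = 27.9641; 74 + 27.9641/60 = 74.4660683
  S ⇒ negate
  λ: degrees = first 3 digits = 179, minutes = 20.672; 179 + 20.672/60 = 179.3445333
  W ⇒ negate
Point 2:
  Lat: split at 2 digits → 89° and 43.30478′; 89 + 43.30478/60 = 89.7217463
  N ⇒ keep positive
  Longitude: degrees = first 3 digits = 29, minutes = 0.1927; 29 + 0.1927/60 = 29.0032117
  W ⇒ negate
Point 3:
  Lat: 89° + 33/60 + 43.7/3600 = 89 + 0.550000 + 0.012139 = 89.5621389
  S → negative
  λ: 0° + 32/60 + 51.6/3600 = 0 + 0.533333 + 0.014333 = 0.5476667
  E → positive
Point 4:
  φ: 41′ + 42.8″ = 41.71333′; 89 + 41.71333/60 = 89.6952222
  S ⇒ negate
  λ: 100 + 41/60 + 39.2/3600 = 100.6942222
  W → negative

1. -74.466068, -179.344533
2. 89.721746, -29.003212
3. -89.562139, 0.547667
4. -89.695222, -100.694222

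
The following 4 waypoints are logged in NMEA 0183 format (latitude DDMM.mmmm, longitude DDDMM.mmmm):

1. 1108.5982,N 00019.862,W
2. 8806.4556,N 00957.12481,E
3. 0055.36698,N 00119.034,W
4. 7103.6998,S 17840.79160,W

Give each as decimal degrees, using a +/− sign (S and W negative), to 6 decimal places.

Point 1:
  φ: degrees = first 2 digits = 11, minutes = 8.5982; 11 + 8.5982/60 = 11.1433033
  N → positive
  Longitude: degrees = first 3 digits = 0, minutes = 19.862; 0 + 19.862/60 = 0.3310333
  hemisphere W, so the sign is −
Point 2:
  φ: split at 2 digits → 88° and 6.4556′; 88 + 6.4556/60 = 88.1075933
  N → positive
  λ: split at 3 digits → 009° and 57.12481′; 9 + 57.12481/60 = 9.9520802
  E → positive
Point 3:
  Lat: split at 2 digits → 00° and 55.36698′; 0 + 55.36698/60 = 0.9227830
  N → positive
  λ: degrees = first 3 digits = 1, minutes = 19.034; 1 + 19.034/60 = 1.3172333
  hemisphere W, so the sign is −
Point 4:
  Latitude: split at 2 digits → 71° and 3.6998′; 71 + 3.6998/60 = 71.0616633
  S → negative
  Longitude: degrees = first 3 digits = 178, minutes = 40.7916; 178 + 40.7916/60 = 178.6798600
  hemisphere W, so the sign is −

1. 11.143303, -0.331033
2. 88.107593, 9.952080
3. 0.922783, -1.317233
4. -71.061663, -178.679860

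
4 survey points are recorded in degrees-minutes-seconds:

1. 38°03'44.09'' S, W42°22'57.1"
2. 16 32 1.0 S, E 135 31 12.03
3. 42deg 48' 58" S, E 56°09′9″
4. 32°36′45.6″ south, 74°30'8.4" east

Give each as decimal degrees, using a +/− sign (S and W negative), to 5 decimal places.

Point 1:
  φ: 38 + 3/60 + 44.09/3600 = 38.062247
  S ⇒ negate
  Lon: 22′ + 57.1″ = 22.95167′; 42 + 22.95167/60 = 42.382528
  W → negative
Point 2:
  Latitude: 32′ + 1″ = 32.01667′; 16 + 32.01667/60 = 16.533611
  S → negative
  Lon: 135° + 31/60 + 12.03/3600 = 135 + 0.516667 + 0.003342 = 135.520008
  E ⇒ keep positive
Point 3:
  Latitude: 42° + 48/60 + 58/3600 = 42 + 0.800000 + 0.016111 = 42.816111
  S ⇒ negate
  Lon: 56° + 9/60 + 9/3600 = 56 + 0.150000 + 0.002500 = 56.152500
  E → positive
Point 4:
  φ: 32° + 36/60 + 45.6/3600 = 32 + 0.600000 + 0.012667 = 32.612667
  S ⇒ negate
  Longitude: 30′ + 8.4″ = 30.14000′; 74 + 30.14000/60 = 74.502333
  E → positive

1. -38.06225, -42.38253
2. -16.53361, 135.52001
3. -42.81611, 56.15250
4. -32.61267, 74.50233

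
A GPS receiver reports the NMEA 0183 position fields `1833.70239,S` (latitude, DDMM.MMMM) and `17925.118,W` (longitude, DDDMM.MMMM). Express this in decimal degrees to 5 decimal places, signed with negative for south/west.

φ: degrees = first 2 digits = 18, minutes = 33.70239; 18 + 33.70239/60 = 18.561707
S ⇒ negate
Longitude: degrees = first 3 digits = 179, minutes = 25.118; 179 + 25.118/60 = 179.418633
W ⇒ negate

-18.56171, -179.41863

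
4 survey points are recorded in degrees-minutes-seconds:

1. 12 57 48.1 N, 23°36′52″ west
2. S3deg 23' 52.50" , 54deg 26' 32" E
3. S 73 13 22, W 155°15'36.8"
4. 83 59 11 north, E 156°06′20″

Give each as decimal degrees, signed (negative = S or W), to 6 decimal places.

1. 12.963361, -23.614444
2. -3.397917, 54.442222
3. -73.222778, -155.260222
4. 83.986389, 156.105556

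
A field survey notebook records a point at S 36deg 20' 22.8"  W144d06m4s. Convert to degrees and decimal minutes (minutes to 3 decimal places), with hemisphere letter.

36° 20.380′ S, 144° 6.067′ W

φ: 20 + 22.8/60 = 20.38000′
Lon: seconds/60 = 0.06667; minutes = 6 + 0.06667 = 6.06667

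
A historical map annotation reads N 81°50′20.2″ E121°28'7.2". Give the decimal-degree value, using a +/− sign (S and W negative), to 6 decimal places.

81.838944, 121.468667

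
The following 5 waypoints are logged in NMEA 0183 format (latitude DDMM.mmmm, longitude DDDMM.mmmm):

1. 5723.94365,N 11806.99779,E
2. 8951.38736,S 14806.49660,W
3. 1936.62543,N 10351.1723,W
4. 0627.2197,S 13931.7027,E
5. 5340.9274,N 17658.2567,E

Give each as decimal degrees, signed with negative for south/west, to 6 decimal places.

Point 1:
  φ: degrees = first 2 digits = 57, minutes = 23.94365; 57 + 23.94365/60 = 57.3990608
  N → positive
  Lon: split at 3 digits → 118° and 6.99779′; 118 + 6.99779/60 = 118.1166298
  E → positive
Point 2:
  Latitude: degrees = first 2 digits = 89, minutes = 51.38736; 89 + 51.38736/60 = 89.8564560
  S → negative
  Longitude: split at 3 digits → 148° and 6.4966′; 148 + 6.4966/60 = 148.1082767
  W ⇒ negate
Point 3:
  φ: degrees = first 2 digits = 19, minutes = 36.62543; 19 + 36.62543/60 = 19.6104238
  N ⇒ keep positive
  Lon: degrees = first 3 digits = 103, minutes = 51.1723; 103 + 51.1723/60 = 103.8528717
  W → negative
Point 4:
  Lat: split at 2 digits → 06° and 27.2197′; 6 + 27.2197/60 = 6.4536617
  hemisphere S, so the sign is −
  Longitude: split at 3 digits → 139° and 31.7027′; 139 + 31.7027/60 = 139.5283783
  E → positive
Point 5:
  Lat: degrees = first 2 digits = 53, minutes = 40.9274; 53 + 40.9274/60 = 53.6821233
  N ⇒ keep positive
  Lon: split at 3 digits → 176° and 58.2567′; 176 + 58.2567/60 = 176.9709450
  E ⇒ keep positive

1. 57.399061, 118.116630
2. -89.856456, -148.108277
3. 19.610424, -103.852872
4. -6.453662, 139.528378
5. 53.682123, 176.970945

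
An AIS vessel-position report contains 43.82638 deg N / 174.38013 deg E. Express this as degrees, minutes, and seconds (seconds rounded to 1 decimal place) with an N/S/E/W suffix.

43°49′35.0″ N, 174°22′48.5″ E

φ: 0.826380 × 60 = 49.58280′ → 49′, remainder × 60 = 34.968″
Lon: 0.380130 × 60 = 22.80780′ → 22′, remainder × 60 = 48.468″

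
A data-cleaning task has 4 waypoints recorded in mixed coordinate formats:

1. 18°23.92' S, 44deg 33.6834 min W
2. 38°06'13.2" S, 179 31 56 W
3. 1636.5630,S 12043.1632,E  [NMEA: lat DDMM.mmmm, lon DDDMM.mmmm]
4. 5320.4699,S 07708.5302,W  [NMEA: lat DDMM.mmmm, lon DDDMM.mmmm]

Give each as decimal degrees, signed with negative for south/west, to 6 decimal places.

1. -18.398667, -44.561390
2. -38.103667, -179.532222
3. -16.609383, 120.719387
4. -53.341165, -77.142170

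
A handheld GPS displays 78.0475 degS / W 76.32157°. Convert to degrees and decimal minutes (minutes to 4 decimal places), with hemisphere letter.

Lat: fractional part 0.047500 → 2.850000 minutes
Longitude: 76° + 0.321570 × 60 = 76° 19.294200′

78° 2.8500′ S, 76° 19.2942′ W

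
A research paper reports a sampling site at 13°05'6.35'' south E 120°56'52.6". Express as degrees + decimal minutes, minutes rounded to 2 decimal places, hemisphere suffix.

13° 5.11′ S, 120° 56.88′ E

φ: seconds/60 = 0.10583; minutes = 5 + 0.10583 = 5.1058
Longitude: seconds/60 = 0.87667; minutes = 56 + 0.87667 = 56.8767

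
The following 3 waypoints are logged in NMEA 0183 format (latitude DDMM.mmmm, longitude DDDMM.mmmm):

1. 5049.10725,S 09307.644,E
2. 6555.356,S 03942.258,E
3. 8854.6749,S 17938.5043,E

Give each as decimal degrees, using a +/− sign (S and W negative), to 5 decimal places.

1. -50.81845, 93.12740
2. -65.92260, 39.70430
3. -88.91125, 179.64174

Point 1:
  Lat: degrees = first 2 digits = 50, minutes = 49.10725; 50 + 49.10725/60 = 50.818454
  hemisphere S, so the sign is −
  Longitude: degrees = first 3 digits = 93, minutes = 7.644; 93 + 7.644/60 = 93.127400
  E → positive
Point 2:
  Lat: degrees = first 2 digits = 65, minutes = 55.356; 65 + 55.356/60 = 65.922600
  hemisphere S, so the sign is −
  λ: degrees = first 3 digits = 39, minutes = 42.258; 39 + 42.258/60 = 39.704300
  E → positive
Point 3:
  Latitude: split at 2 digits → 88° and 54.6749′; 88 + 54.6749/60 = 88.911248
  hemisphere S, so the sign is −
  Lon: split at 3 digits → 179° and 38.5043′; 179 + 38.5043/60 = 179.641738
  E ⇒ keep positive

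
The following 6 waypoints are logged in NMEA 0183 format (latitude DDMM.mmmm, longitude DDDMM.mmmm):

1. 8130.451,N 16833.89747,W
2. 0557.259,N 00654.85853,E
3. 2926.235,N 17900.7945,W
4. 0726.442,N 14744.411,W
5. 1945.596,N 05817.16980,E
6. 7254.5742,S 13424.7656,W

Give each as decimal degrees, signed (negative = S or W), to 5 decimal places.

Point 1:
  φ: split at 2 digits → 81° and 30.451′; 81 + 30.451/60 = 81.507517
  N ⇒ keep positive
  λ: split at 3 digits → 168° and 33.89747′; 168 + 33.89747/60 = 168.564958
  W → negative
Point 2:
  φ: split at 2 digits → 05° and 57.259′; 5 + 57.259/60 = 5.954317
  N ⇒ keep positive
  λ: degrees = first 3 digits = 6, minutes = 54.85853; 6 + 54.85853/60 = 6.914309
  E ⇒ keep positive
Point 3:
  Latitude: degrees = first 2 digits = 29, minutes = 26.235; 29 + 26.235/60 = 29.437250
  N ⇒ keep positive
  Longitude: split at 3 digits → 179° and 0.7945′; 179 + 0.7945/60 = 179.013242
  W → negative
Point 4:
  Lat: split at 2 digits → 07° and 26.442′; 7 + 26.442/60 = 7.440700
  N → positive
  Longitude: degrees = first 3 digits = 147, minutes = 44.411; 147 + 44.411/60 = 147.740183
  W ⇒ negate
Point 5:
  φ: split at 2 digits → 19° and 45.596′; 19 + 45.596/60 = 19.759933
  N ⇒ keep positive
  λ: degrees = first 3 digits = 58, minutes = 17.1698; 58 + 17.1698/60 = 58.286163
  E ⇒ keep positive
Point 6:
  φ: degrees = first 2 digits = 72, minutes = 54.5742; 72 + 54.5742/60 = 72.909570
  S → negative
  λ: split at 3 digits → 134° and 24.7656′; 134 + 24.7656/60 = 134.412760
  W → negative

1. 81.50752, -168.56496
2. 5.95432, 6.91431
3. 29.43725, -179.01324
4. 7.44070, -147.74018
5. 19.75993, 58.28616
6. -72.90957, -134.41276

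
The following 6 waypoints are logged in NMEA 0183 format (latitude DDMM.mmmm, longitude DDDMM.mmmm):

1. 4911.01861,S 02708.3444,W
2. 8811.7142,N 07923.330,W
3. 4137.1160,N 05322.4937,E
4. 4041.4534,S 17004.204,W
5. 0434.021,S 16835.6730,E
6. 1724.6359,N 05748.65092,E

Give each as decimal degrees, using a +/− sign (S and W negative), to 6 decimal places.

1. -49.183644, -27.139073
2. 88.195237, -79.388833
3. 41.618600, 53.374895
4. -40.690890, -170.070067
5. -4.567017, 168.594550
6. 17.410598, 57.810849

Point 1:
  Lat: degrees = first 2 digits = 49, minutes = 11.01861; 49 + 11.01861/60 = 49.1836435
  hemisphere S, so the sign is −
  Lon: split at 3 digits → 027° and 8.3444′; 27 + 8.3444/60 = 27.1390733
  hemisphere W, so the sign is −
Point 2:
  Latitude: split at 2 digits → 88° and 11.7142′; 88 + 11.7142/60 = 88.1952367
  N ⇒ keep positive
  Lon: degrees = first 3 digits = 79, minutes = 23.33; 79 + 23.33/60 = 79.3888333
  W ⇒ negate
Point 3:
  φ: degrees = first 2 digits = 41, minutes = 37.116; 41 + 37.116/60 = 41.6186000
  N ⇒ keep positive
  Lon: degrees = first 3 digits = 53, minutes = 22.4937; 53 + 22.4937/60 = 53.3748950
  E ⇒ keep positive
Point 4:
  Lat: split at 2 digits → 40° and 41.4534′; 40 + 41.4534/60 = 40.6908900
  hemisphere S, so the sign is −
  Longitude: split at 3 digits → 170° and 4.204′; 170 + 4.204/60 = 170.0700667
  W → negative
Point 5:
  Latitude: degrees = first 2 digits = 4, minutes = 34.021; 4 + 34.021/60 = 4.5670167
  S → negative
  Longitude: degrees = first 3 digits = 168, minutes = 35.673; 168 + 35.673/60 = 168.5945500
  E → positive
Point 6:
  φ: split at 2 digits → 17° and 24.6359′; 17 + 24.6359/60 = 17.4105983
  N → positive
  Lon: split at 3 digits → 057° and 48.65092′; 57 + 48.65092/60 = 57.8108487
  E → positive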